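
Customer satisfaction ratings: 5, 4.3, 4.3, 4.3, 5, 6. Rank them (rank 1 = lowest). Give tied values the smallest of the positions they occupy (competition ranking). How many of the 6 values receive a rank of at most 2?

3

Sorted (ascending): 4.3, 4.3, 4.3, 5, 5, 6
The 3 values of 4.3 occupy positions 1–3 → each gets rank 1.
The 2 values of 5 occupy positions 4–5 → each gets rank 4.
Ranks ≤ 2: {1, 1, 1} → 3 values.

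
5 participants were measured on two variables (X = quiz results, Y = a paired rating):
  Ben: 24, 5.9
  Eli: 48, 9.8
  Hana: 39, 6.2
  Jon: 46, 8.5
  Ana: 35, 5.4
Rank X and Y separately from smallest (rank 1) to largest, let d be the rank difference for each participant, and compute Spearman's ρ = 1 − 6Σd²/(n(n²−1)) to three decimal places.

0.900

Ranks of variable 1: 1, 5, 3, 4, 2
Ranks of variable 2: 2, 5, 3, 4, 1
d = r₁ − r₂: -1, 0, 0, 0, 1
d²: 1, 0, 0, 0, 1; Σd² = 2
ρ = 1 − 6·2/(5·24) = 1 − 12/120 = 0.900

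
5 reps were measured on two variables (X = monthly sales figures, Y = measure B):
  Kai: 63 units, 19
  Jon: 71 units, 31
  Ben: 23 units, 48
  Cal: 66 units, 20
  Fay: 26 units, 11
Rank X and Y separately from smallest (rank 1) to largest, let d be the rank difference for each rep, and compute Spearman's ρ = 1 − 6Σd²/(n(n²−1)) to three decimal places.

Ranks of variable 1: 3, 5, 1, 4, 2
Ranks of variable 2: 2, 4, 5, 3, 1
d = r₁ − r₂: 1, 1, -4, 1, 1
d²: 1, 1, 16, 1, 1; Σd² = 20
ρ = 1 − 6·20/(5·24) = 1 − 120/120 = 0.000

0.000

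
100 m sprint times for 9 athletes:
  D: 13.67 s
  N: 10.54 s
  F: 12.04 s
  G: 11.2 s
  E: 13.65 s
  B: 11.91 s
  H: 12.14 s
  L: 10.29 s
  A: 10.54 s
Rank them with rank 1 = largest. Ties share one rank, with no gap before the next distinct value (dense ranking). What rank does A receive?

Sorted (descending): 13.67, 13.65, 12.14, 12.04, 11.91, 11.2, 10.54, 10.54, 10.29
The 2 values of 10.54 share dense rank 7.
Remaining distinct values take the next consecutive integers.
A has value 10.54 s → rank 7.

7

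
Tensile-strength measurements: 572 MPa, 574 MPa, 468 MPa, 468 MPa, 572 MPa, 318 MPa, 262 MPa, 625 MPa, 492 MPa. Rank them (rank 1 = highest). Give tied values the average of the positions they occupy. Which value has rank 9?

Sorted (descending): 625, 574, 572, 572, 492, 468, 468, 318, 262
The 2 values of 572 occupy positions 3–4 → average rank (3+4)/2 = 3.5.
The 2 values of 468 occupy positions 6–7 → average rank (6+7)/2 = 6.5.
Rank 9 → value 262.

262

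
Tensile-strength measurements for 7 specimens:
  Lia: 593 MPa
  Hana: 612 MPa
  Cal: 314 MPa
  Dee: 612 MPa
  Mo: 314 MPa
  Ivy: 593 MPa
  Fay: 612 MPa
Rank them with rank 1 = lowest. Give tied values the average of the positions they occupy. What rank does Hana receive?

Sorted (ascending): 314, 314, 593, 593, 612, 612, 612
The 2 values of 314 occupy positions 1–2 → average rank (1+2)/2 = 1.5.
The 2 values of 593 occupy positions 3–4 → average rank (3+4)/2 = 3.5.
The 3 values of 612 occupy positions 5–7 → average rank 6.
Hana has value 612 MPa → rank 6.

6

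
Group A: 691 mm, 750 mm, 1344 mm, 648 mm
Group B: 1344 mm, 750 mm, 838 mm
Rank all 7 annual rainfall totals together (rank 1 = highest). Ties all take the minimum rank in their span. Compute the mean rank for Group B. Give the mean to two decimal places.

2.67

Sorted (descending): 1344, 1344, 838, 750, 750, 691, 648
The 2 values of 1344 occupy positions 1–2 → each gets rank 1.
The 2 values of 750 occupy positions 4–5 → each gets rank 4.
Group B values → pooled ranks: 1344→1, 750→4, 838→3
Mean rank = (1 + 4 + 3) / 3 = 2.67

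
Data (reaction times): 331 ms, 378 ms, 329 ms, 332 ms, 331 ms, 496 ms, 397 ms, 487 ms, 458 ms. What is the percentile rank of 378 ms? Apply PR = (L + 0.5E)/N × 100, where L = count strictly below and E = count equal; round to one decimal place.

N = 9.
Strictly below 378: 4. Equal to 378: 1.
PR = (4 + 0.5·1)/9 × 100 = 50.0

50.0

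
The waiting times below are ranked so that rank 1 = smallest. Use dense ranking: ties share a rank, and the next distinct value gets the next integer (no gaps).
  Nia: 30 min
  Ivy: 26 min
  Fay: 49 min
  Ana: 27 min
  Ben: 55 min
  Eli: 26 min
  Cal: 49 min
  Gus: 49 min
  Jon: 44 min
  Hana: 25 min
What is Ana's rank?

Sorted (ascending): 25, 26, 26, 27, 30, 44, 49, 49, 49, 55
The 2 values of 26 share dense rank 2.
The 3 values of 49 share dense rank 6.
Remaining distinct values take the next consecutive integers.
Ana has value 27 min → rank 3.

3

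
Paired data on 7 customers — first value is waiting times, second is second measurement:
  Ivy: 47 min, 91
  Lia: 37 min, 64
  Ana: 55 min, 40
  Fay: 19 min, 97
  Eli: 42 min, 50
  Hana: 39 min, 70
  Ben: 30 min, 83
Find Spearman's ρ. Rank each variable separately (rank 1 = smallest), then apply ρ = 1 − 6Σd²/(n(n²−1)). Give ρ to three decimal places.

-0.607

Ranks of variable 1: 6, 3, 7, 1, 5, 4, 2
Ranks of variable 2: 6, 3, 1, 7, 2, 4, 5
d = r₁ − r₂: 0, 0, 6, -6, 3, 0, -3
d²: 0, 0, 36, 36, 9, 0, 9; Σd² = 90
ρ = 1 − 6·90/(7·48) = 1 − 540/336 = -0.607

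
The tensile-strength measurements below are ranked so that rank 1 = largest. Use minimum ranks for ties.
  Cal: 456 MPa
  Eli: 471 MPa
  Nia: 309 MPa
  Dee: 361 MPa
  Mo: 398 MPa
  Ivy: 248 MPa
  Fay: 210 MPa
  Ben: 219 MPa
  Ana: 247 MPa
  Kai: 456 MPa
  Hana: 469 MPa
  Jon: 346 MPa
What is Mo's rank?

Sorted (descending): 471, 469, 456, 456, 398, 361, 346, 309, 248, 247, 219, 210
The 2 values of 456 occupy positions 3–4 → each gets rank 3.
Mo has value 398 MPa → rank 5.

5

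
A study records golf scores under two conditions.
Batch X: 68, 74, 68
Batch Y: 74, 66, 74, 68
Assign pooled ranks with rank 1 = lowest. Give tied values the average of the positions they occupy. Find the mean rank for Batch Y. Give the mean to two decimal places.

4.00

Sorted (ascending): 66, 68, 68, 68, 74, 74, 74
The 3 values of 68 occupy positions 2–4 → average rank 3.
The 3 values of 74 occupy positions 5–7 → average rank 6.
Batch Y values → pooled ranks: 74→6, 66→1, 74→6, 68→3
Mean rank = (6 + 1 + 6 + 3) / 4 = 4.00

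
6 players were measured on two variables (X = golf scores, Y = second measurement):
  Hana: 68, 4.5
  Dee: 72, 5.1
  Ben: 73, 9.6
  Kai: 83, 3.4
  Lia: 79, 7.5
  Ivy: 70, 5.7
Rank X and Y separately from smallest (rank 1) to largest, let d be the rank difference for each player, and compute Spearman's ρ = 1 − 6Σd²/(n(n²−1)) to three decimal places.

0.029

Ranks of variable 1: 1, 3, 4, 6, 5, 2
Ranks of variable 2: 2, 3, 6, 1, 5, 4
d = r₁ − r₂: -1, 0, -2, 5, 0, -2
d²: 1, 0, 4, 25, 0, 4; Σd² = 34
ρ = 1 − 6·34/(6·35) = 1 − 204/210 = 0.029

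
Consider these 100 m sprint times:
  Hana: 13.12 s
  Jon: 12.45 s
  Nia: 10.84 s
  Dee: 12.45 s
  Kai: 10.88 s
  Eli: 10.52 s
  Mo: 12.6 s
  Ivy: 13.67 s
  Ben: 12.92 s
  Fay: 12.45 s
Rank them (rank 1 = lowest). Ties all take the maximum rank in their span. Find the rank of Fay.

Sorted (ascending): 10.52, 10.84, 10.88, 12.45, 12.45, 12.45, 12.6, 12.92, 13.12, 13.67
The 3 values of 12.45 occupy positions 4–6 → each gets rank 6.
Fay has value 12.45 s → rank 6.

6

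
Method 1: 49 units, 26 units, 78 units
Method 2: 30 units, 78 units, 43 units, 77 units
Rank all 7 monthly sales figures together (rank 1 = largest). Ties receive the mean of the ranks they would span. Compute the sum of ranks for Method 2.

15.5

Sorted (descending): 78, 78, 77, 49, 43, 30, 26
The 2 values of 78 occupy positions 1–2 → average rank (1+2)/2 = 1.5.
Method 2 values → pooled ranks: 30→6, 78→1.5, 43→5, 77→3
Rank sum = 6 + 1.5 + 5 + 3 = 15.5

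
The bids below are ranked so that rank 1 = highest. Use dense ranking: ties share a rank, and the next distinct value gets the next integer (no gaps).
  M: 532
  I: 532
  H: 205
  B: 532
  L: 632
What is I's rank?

2

Sorted (descending): 632, 532, 532, 532, 205
The 3 values of 532 share dense rank 2.
Remaining distinct values take the next consecutive integers.
I has value 532 → rank 2.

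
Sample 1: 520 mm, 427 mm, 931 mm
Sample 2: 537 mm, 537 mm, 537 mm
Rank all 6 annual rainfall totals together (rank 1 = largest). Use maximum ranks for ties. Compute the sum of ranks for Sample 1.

12

Sorted (descending): 931, 537, 537, 537, 520, 427
The 3 values of 537 occupy positions 2–4 → each gets rank 4.
Sample 1 values → pooled ranks: 520→5, 427→6, 931→1
Rank sum = 5 + 6 + 1 = 12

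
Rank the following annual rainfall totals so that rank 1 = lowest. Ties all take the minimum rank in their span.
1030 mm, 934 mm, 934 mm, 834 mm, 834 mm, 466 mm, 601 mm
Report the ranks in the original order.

Sorted (ascending): 466, 601, 834, 834, 934, 934, 1030
The 2 values of 834 occupy positions 3–4 → each gets rank 3.
The 2 values of 934 occupy positions 5–6 → each gets rank 5.

7, 5, 5, 3, 3, 1, 2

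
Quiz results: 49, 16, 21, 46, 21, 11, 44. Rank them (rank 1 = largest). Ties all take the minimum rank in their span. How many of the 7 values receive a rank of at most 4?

Sorted (descending): 49, 46, 44, 21, 21, 16, 11
The 2 values of 21 occupy positions 4–5 → each gets rank 4.
Ranks ≤ 4: {1, 2, 3, 4, 4} → 5 values.

5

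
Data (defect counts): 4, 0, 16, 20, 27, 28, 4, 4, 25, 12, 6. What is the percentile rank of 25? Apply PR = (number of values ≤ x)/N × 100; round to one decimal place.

81.8

N = 11.
Strictly below 25: 8. Equal to 25: 1.
PR = 9/11 × 100 = 81.8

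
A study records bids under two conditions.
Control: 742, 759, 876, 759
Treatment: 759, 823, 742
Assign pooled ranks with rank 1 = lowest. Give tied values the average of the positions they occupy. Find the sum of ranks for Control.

16.5

Sorted (ascending): 742, 742, 759, 759, 759, 823, 876
The 2 values of 742 occupy positions 1–2 → average rank (1+2)/2 = 1.5.
The 3 values of 759 occupy positions 3–5 → average rank 4.
Control values → pooled ranks: 742→1.5, 759→4, 876→7, 759→4
Rank sum = 1.5 + 4 + 7 + 4 = 16.5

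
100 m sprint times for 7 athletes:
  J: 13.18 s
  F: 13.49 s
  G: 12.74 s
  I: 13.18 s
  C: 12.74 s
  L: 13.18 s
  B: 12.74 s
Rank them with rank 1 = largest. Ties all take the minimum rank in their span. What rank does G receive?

Sorted (descending): 13.49, 13.18, 13.18, 13.18, 12.74, 12.74, 12.74
The 3 values of 13.18 occupy positions 2–4 → each gets rank 2.
The 3 values of 12.74 occupy positions 5–7 → each gets rank 5.
G has value 12.74 s → rank 5.

5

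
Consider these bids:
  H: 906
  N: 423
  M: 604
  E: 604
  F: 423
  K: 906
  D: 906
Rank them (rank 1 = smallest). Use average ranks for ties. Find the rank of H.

Sorted (ascending): 423, 423, 604, 604, 906, 906, 906
The 2 values of 423 occupy positions 1–2 → average rank (1+2)/2 = 1.5.
The 2 values of 604 occupy positions 3–4 → average rank (3+4)/2 = 3.5.
The 3 values of 906 occupy positions 5–7 → average rank 6.
H has value 906 → rank 6.

6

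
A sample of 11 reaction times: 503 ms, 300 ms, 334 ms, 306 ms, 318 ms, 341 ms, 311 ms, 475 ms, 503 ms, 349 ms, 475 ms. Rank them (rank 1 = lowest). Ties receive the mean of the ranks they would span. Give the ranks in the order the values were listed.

Sorted (ascending): 300, 306, 311, 318, 334, 341, 349, 475, 475, 503, 503
The 2 values of 475 occupy positions 8–9 → average rank (8+9)/2 = 8.5.
The 2 values of 503 occupy positions 10–11 → average rank (10+11)/2 = 10.5.

10.5, 1, 5, 2, 4, 6, 3, 8.5, 10.5, 7, 8.5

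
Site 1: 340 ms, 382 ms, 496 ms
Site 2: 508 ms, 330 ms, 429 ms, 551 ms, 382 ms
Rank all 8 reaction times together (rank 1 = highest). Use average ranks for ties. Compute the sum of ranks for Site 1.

15.5

Sorted (descending): 551, 508, 496, 429, 382, 382, 340, 330
The 2 values of 382 occupy positions 5–6 → average rank (5+6)/2 = 5.5.
Site 1 values → pooled ranks: 340→7, 382→5.5, 496→3
Rank sum = 7 + 5.5 + 3 = 15.5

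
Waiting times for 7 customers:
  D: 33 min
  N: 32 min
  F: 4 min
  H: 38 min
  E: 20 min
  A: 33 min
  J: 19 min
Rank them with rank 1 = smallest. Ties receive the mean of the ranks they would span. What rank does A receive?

Sorted (ascending): 4, 19, 20, 32, 33, 33, 38
The 2 values of 33 occupy positions 5–6 → average rank (5+6)/2 = 5.5.
A has value 33 min → rank 5.5.

5.5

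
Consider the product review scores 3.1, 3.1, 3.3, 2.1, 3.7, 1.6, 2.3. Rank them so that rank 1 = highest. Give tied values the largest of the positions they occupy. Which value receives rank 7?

Sorted (descending): 3.7, 3.3, 3.1, 3.1, 2.3, 2.1, 1.6
The 2 values of 3.1 occupy positions 3–4 → each gets rank 4.
Rank 7 → value 1.6.

1.6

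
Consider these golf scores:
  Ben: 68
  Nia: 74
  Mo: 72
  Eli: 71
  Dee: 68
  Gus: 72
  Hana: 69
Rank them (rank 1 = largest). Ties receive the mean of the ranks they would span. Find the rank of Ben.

Sorted (descending): 74, 72, 72, 71, 69, 68, 68
The 2 values of 72 occupy positions 2–3 → average rank (2+3)/2 = 2.5.
The 2 values of 68 occupy positions 6–7 → average rank (6+7)/2 = 6.5.
Ben has value 68 → rank 6.5.

6.5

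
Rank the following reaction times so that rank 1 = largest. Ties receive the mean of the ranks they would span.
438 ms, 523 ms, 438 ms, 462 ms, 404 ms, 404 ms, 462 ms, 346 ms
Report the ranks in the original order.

4.5, 1, 4.5, 2.5, 6.5, 6.5, 2.5, 8

Sorted (descending): 523, 462, 462, 438, 438, 404, 404, 346
The 2 values of 462 occupy positions 2–3 → average rank (2+3)/2 = 2.5.
The 2 values of 438 occupy positions 4–5 → average rank (4+5)/2 = 4.5.
The 2 values of 404 occupy positions 6–7 → average rank (6+7)/2 = 6.5.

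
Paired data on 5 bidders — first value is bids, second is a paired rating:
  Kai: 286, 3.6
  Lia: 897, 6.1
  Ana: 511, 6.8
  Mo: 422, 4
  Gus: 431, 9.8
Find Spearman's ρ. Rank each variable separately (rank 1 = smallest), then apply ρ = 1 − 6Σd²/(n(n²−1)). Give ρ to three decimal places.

0.600

Ranks of variable 1: 1, 5, 4, 2, 3
Ranks of variable 2: 1, 3, 4, 2, 5
d = r₁ − r₂: 0, 2, 0, 0, -2
d²: 0, 4, 0, 0, 4; Σd² = 8
ρ = 1 − 6·8/(5·24) = 1 − 48/120 = 0.600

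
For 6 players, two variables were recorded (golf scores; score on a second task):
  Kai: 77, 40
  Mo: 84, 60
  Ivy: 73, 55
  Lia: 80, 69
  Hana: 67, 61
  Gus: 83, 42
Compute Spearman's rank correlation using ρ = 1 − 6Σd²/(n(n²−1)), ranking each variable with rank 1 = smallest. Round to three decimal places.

Ranks of variable 1: 3, 6, 2, 4, 1, 5
Ranks of variable 2: 1, 4, 3, 6, 5, 2
d = r₁ − r₂: 2, 2, -1, -2, -4, 3
d²: 4, 4, 1, 4, 16, 9; Σd² = 38
ρ = 1 − 6·38/(6·35) = 1 − 228/210 = -0.086

-0.086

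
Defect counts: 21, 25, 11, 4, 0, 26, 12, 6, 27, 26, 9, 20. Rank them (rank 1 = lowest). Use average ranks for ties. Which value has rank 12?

Sorted (ascending): 0, 4, 6, 9, 11, 12, 20, 21, 25, 26, 26, 27
The 2 values of 26 occupy positions 10–11 → average rank (10+11)/2 = 10.5.
Rank 12 → value 27.

27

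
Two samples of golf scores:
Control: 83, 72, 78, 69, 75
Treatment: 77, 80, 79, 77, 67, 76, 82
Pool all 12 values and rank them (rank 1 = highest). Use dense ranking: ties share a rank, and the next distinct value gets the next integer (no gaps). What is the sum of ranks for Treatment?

Sorted (descending): 83, 82, 80, 79, 78, 77, 77, 76, 75, 72, 69, 67
The 2 values of 77 share dense rank 6.
Remaining distinct values take the next consecutive integers.
Treatment values → pooled ranks: 77→6, 80→3, 79→4, 77→6, 67→11, 76→7, 82→2
Rank sum = 6 + 3 + 4 + 6 + 11 + 7 + 2 = 39

39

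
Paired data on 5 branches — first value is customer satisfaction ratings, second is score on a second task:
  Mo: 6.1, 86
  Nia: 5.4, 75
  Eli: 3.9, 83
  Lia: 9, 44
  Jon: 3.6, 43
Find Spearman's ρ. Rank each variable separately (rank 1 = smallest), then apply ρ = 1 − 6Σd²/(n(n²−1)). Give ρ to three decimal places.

Ranks of variable 1: 4, 3, 2, 5, 1
Ranks of variable 2: 5, 3, 4, 2, 1
d = r₁ − r₂: -1, 0, -2, 3, 0
d²: 1, 0, 4, 9, 0; Σd² = 14
ρ = 1 − 6·14/(5·24) = 1 − 84/120 = 0.300

0.300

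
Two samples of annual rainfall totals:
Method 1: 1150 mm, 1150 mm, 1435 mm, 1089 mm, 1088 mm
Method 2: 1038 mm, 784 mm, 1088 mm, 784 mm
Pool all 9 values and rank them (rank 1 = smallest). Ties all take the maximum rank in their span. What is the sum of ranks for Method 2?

Sorted (ascending): 784, 784, 1038, 1088, 1088, 1089, 1150, 1150, 1435
The 2 values of 784 occupy positions 1–2 → each gets rank 2.
The 2 values of 1088 occupy positions 4–5 → each gets rank 5.
The 2 values of 1150 occupy positions 7–8 → each gets rank 8.
Method 2 values → pooled ranks: 1038→3, 784→2, 1088→5, 784→2
Rank sum = 3 + 2 + 5 + 2 = 12

12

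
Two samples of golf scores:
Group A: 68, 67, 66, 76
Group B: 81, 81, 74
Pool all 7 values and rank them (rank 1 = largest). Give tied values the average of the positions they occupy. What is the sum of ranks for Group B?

Sorted (descending): 81, 81, 76, 74, 68, 67, 66
The 2 values of 81 occupy positions 1–2 → average rank (1+2)/2 = 1.5.
Group B values → pooled ranks: 81→1.5, 81→1.5, 74→4
Rank sum = 1.5 + 1.5 + 4 = 7

7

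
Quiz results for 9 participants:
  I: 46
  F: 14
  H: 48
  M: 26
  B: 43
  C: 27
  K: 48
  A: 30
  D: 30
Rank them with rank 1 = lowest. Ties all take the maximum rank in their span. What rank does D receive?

5

Sorted (ascending): 14, 26, 27, 30, 30, 43, 46, 48, 48
The 2 values of 30 occupy positions 4–5 → each gets rank 5.
The 2 values of 48 occupy positions 8–9 → each gets rank 9.
D has value 30 → rank 5.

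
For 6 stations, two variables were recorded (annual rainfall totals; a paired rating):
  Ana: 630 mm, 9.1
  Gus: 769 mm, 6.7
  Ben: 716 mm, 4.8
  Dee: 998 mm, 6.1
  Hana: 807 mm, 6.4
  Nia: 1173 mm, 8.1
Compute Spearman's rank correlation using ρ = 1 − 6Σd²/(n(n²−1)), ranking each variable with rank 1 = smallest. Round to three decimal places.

Ranks of variable 1: 1, 3, 2, 5, 4, 6
Ranks of variable 2: 6, 4, 1, 2, 3, 5
d = r₁ − r₂: -5, -1, 1, 3, 1, 1
d²: 25, 1, 1, 9, 1, 1; Σd² = 38
ρ = 1 − 6·38/(6·35) = 1 − 228/210 = -0.086

-0.086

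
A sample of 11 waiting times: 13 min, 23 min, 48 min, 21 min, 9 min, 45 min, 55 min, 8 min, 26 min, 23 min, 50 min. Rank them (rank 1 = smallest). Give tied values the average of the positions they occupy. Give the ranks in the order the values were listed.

3, 5.5, 9, 4, 2, 8, 11, 1, 7, 5.5, 10

Sorted (ascending): 8, 9, 13, 21, 23, 23, 26, 45, 48, 50, 55
The 2 values of 23 occupy positions 5–6 → average rank (5+6)/2 = 5.5.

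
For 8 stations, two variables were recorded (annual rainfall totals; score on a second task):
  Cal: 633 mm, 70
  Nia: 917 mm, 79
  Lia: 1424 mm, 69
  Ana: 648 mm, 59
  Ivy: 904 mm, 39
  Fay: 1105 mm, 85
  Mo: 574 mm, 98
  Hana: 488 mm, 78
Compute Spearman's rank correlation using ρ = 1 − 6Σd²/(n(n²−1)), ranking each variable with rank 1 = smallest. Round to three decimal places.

Ranks of variable 1: 3, 6, 8, 4, 5, 7, 2, 1
Ranks of variable 2: 4, 6, 3, 2, 1, 7, 8, 5
d = r₁ − r₂: -1, 0, 5, 2, 4, 0, -6, -4
d²: 1, 0, 25, 4, 16, 0, 36, 16; Σd² = 98
ρ = 1 − 6·98/(8·63) = 1 − 588/504 = -0.167

-0.167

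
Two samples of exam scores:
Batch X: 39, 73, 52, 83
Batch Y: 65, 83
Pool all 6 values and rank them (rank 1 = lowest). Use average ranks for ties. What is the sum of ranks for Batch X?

12.5

Sorted (ascending): 39, 52, 65, 73, 83, 83
The 2 values of 83 occupy positions 5–6 → average rank (5+6)/2 = 5.5.
Batch X values → pooled ranks: 39→1, 73→4, 52→2, 83→5.5
Rank sum = 1 + 4 + 2 + 5.5 = 12.5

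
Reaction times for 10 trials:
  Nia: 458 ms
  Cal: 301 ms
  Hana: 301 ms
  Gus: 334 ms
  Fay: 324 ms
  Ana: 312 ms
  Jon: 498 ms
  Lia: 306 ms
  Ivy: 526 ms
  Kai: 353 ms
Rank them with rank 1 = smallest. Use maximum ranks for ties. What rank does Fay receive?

5

Sorted (ascending): 301, 301, 306, 312, 324, 334, 353, 458, 498, 526
The 2 values of 301 occupy positions 1–2 → each gets rank 2.
Fay has value 324 ms → rank 5.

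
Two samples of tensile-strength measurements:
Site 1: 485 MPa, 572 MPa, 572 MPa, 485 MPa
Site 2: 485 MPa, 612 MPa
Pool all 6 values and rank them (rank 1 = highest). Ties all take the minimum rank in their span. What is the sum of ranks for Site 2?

Sorted (descending): 612, 572, 572, 485, 485, 485
The 2 values of 572 occupy positions 2–3 → each gets rank 2.
The 3 values of 485 occupy positions 4–6 → each gets rank 4.
Site 2 values → pooled ranks: 485→4, 612→1
Rank sum = 4 + 1 = 5

5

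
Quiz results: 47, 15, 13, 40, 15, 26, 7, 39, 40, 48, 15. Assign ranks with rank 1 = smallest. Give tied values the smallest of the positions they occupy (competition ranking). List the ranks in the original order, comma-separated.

10, 3, 2, 8, 3, 6, 1, 7, 8, 11, 3

Sorted (ascending): 7, 13, 15, 15, 15, 26, 39, 40, 40, 47, 48
The 3 values of 15 occupy positions 3–5 → each gets rank 3.
The 2 values of 40 occupy positions 8–9 → each gets rank 8.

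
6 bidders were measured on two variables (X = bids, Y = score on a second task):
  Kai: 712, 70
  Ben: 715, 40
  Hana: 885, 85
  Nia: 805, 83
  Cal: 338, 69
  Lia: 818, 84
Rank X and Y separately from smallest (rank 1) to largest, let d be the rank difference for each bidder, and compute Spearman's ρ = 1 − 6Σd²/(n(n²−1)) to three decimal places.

0.829

Ranks of variable 1: 2, 3, 6, 4, 1, 5
Ranks of variable 2: 3, 1, 6, 4, 2, 5
d = r₁ − r₂: -1, 2, 0, 0, -1, 0
d²: 1, 4, 0, 0, 1, 0; Σd² = 6
ρ = 1 − 6·6/(6·35) = 1 − 36/210 = 0.829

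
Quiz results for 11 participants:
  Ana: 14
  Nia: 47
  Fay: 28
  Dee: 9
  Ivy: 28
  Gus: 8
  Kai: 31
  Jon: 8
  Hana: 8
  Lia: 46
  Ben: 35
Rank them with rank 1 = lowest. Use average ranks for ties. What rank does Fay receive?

Sorted (ascending): 8, 8, 8, 9, 14, 28, 28, 31, 35, 46, 47
The 3 values of 8 occupy positions 1–3 → average rank 2.
The 2 values of 28 occupy positions 6–7 → average rank (6+7)/2 = 6.5.
Fay has value 28 → rank 6.5.

6.5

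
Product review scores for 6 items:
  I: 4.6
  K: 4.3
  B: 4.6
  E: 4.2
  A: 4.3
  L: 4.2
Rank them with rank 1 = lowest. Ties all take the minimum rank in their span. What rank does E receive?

Sorted (ascending): 4.2, 4.2, 4.3, 4.3, 4.6, 4.6
The 2 values of 4.2 occupy positions 1–2 → each gets rank 1.
The 2 values of 4.3 occupy positions 3–4 → each gets rank 3.
The 2 values of 4.6 occupy positions 5–6 → each gets rank 5.
E has value 4.2 → rank 1.

1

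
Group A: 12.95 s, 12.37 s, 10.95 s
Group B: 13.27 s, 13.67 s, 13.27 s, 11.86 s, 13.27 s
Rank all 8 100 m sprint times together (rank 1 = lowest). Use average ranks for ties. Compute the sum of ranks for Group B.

Sorted (ascending): 10.95, 11.86, 12.37, 12.95, 13.27, 13.27, 13.27, 13.67
The 3 values of 13.27 occupy positions 5–7 → average rank 6.
Group B values → pooled ranks: 13.27→6, 13.67→8, 13.27→6, 11.86→2, 13.27→6
Rank sum = 6 + 8 + 6 + 2 + 6 = 28

28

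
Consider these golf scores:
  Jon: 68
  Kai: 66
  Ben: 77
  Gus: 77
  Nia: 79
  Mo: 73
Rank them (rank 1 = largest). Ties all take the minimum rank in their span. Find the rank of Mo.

4

Sorted (descending): 79, 77, 77, 73, 68, 66
The 2 values of 77 occupy positions 2–3 → each gets rank 2.
Mo has value 73 → rank 4.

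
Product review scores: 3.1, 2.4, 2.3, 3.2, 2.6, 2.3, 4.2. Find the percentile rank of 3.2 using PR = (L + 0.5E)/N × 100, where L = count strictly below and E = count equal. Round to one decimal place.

N = 7.
Strictly below 3.2: 5. Equal to 3.2: 1.
PR = (5 + 0.5·1)/7 × 100 = 78.6

78.6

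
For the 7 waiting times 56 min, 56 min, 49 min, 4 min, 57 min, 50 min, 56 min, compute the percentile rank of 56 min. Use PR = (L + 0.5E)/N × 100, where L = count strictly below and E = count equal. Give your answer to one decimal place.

64.3

N = 7.
Strictly below 56: 3. Equal to 56: 3.
PR = (3 + 0.5·3)/7 × 100 = 64.3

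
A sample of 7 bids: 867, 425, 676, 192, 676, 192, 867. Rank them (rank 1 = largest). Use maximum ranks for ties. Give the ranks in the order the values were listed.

Sorted (descending): 867, 867, 676, 676, 425, 192, 192
The 2 values of 867 occupy positions 1–2 → each gets rank 2.
The 2 values of 676 occupy positions 3–4 → each gets rank 4.
The 2 values of 192 occupy positions 6–7 → each gets rank 7.

2, 5, 4, 7, 4, 7, 2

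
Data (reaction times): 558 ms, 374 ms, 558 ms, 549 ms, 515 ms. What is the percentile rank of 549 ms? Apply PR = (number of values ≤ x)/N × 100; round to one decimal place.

N = 5.
Strictly below 549: 2. Equal to 549: 1.
PR = 3/5 × 100 = 60.0

60.0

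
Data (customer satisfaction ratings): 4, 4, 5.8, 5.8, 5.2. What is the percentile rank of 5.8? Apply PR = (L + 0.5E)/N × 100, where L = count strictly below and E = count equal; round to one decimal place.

N = 5.
Strictly below 5.8: 3. Equal to 5.8: 2.
PR = (3 + 0.5·2)/5 × 100 = 80.0

80.0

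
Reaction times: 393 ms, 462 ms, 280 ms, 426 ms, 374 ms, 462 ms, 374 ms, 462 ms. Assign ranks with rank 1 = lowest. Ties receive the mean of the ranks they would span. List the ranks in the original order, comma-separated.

4, 7, 1, 5, 2.5, 7, 2.5, 7

Sorted (ascending): 280, 374, 374, 393, 426, 462, 462, 462
The 2 values of 374 occupy positions 2–3 → average rank (2+3)/2 = 2.5.
The 3 values of 462 occupy positions 6–8 → average rank 7.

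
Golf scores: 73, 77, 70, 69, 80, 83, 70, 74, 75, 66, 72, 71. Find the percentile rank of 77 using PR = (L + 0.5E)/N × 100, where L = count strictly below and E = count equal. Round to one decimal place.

N = 12.
Strictly below 77: 9. Equal to 77: 1.
PR = (9 + 0.5·1)/12 × 100 = 79.2

79.2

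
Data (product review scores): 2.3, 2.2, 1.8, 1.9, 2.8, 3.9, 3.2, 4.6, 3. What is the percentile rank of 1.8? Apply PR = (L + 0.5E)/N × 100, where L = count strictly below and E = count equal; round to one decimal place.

N = 9.
Strictly below 1.8: 0. Equal to 1.8: 1.
PR = (0 + 0.5·1)/9 × 100 = 5.6

5.6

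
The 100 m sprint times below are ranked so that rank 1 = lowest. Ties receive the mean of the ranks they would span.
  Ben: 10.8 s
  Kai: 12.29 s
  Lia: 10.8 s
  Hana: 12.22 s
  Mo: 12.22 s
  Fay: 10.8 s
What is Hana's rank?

Sorted (ascending): 10.8, 10.8, 10.8, 12.22, 12.22, 12.29
The 3 values of 10.8 occupy positions 1–3 → average rank 2.
The 2 values of 12.22 occupy positions 4–5 → average rank (4+5)/2 = 4.5.
Hana has value 12.22 s → rank 4.5.

4.5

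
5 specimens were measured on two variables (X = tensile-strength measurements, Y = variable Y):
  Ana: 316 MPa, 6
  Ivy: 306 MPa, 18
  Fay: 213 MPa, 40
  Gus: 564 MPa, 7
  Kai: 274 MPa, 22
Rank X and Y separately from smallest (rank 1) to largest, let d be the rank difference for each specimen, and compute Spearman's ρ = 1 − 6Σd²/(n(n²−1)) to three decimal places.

-0.900

Ranks of variable 1: 4, 3, 1, 5, 2
Ranks of variable 2: 1, 3, 5, 2, 4
d = r₁ − r₂: 3, 0, -4, 3, -2
d²: 9, 0, 16, 9, 4; Σd² = 38
ρ = 1 − 6·38/(5·24) = 1 − 228/120 = -0.900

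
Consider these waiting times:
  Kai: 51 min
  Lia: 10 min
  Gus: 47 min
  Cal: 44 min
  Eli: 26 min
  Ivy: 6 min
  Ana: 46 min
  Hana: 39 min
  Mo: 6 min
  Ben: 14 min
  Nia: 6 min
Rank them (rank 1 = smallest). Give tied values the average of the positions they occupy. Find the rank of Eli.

Sorted (ascending): 6, 6, 6, 10, 14, 26, 39, 44, 46, 47, 51
The 3 values of 6 occupy positions 1–3 → average rank 2.
Eli has value 26 min → rank 6.

6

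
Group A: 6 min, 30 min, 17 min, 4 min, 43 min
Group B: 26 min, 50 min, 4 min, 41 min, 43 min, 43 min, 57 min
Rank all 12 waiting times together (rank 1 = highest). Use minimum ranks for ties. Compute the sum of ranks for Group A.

Sorted (descending): 57, 50, 43, 43, 43, 41, 30, 26, 17, 6, 4, 4
The 3 values of 43 occupy positions 3–5 → each gets rank 3.
The 2 values of 4 occupy positions 11–12 → each gets rank 11.
Group A values → pooled ranks: 6→10, 30→7, 17→9, 4→11, 43→3
Rank sum = 10 + 7 + 9 + 11 + 3 = 40

40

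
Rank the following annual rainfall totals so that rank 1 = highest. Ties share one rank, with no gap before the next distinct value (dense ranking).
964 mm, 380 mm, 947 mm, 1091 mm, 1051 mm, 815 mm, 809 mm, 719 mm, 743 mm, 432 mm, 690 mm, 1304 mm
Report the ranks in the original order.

Sorted (descending): 1304, 1091, 1051, 964, 947, 815, 809, 743, 719, 690, 432, 380
No ties — each value takes its position as its rank.

4, 12, 5, 2, 3, 6, 7, 9, 8, 11, 10, 1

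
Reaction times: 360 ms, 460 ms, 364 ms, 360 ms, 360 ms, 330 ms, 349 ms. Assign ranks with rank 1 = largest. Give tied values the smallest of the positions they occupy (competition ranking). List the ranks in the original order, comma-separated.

3, 1, 2, 3, 3, 7, 6

Sorted (descending): 460, 364, 360, 360, 360, 349, 330
The 3 values of 360 occupy positions 3–5 → each gets rank 3.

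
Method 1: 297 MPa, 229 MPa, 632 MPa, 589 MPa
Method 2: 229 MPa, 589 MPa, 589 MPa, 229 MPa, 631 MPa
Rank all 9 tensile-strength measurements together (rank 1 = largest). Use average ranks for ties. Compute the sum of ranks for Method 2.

26

Sorted (descending): 632, 631, 589, 589, 589, 297, 229, 229, 229
The 3 values of 589 occupy positions 3–5 → average rank 4.
The 3 values of 229 occupy positions 7–9 → average rank 8.
Method 2 values → pooled ranks: 229→8, 589→4, 589→4, 229→8, 631→2
Rank sum = 8 + 4 + 4 + 8 + 2 = 26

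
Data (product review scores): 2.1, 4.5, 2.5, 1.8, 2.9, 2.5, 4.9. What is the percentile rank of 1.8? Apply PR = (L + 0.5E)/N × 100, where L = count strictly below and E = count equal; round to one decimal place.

7.1

N = 7.
Strictly below 1.8: 0. Equal to 1.8: 1.
PR = (0 + 0.5·1)/7 × 100 = 7.1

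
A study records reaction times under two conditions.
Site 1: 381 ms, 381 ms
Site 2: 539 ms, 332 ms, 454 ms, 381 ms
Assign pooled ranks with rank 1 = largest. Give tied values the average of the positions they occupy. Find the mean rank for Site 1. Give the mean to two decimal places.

Sorted (descending): 539, 454, 381, 381, 381, 332
The 3 values of 381 occupy positions 3–5 → average rank 4.
Site 1 values → pooled ranks: 381→4, 381→4
Mean rank = (4 + 4) / 2 = 4.00

4.00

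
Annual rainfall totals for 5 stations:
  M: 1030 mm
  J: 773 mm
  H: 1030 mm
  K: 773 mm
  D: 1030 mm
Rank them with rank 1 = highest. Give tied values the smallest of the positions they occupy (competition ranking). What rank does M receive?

Sorted (descending): 1030, 1030, 1030, 773, 773
The 3 values of 1030 occupy positions 1–3 → each gets rank 1.
The 2 values of 773 occupy positions 4–5 → each gets rank 4.
M has value 1030 mm → rank 1.

1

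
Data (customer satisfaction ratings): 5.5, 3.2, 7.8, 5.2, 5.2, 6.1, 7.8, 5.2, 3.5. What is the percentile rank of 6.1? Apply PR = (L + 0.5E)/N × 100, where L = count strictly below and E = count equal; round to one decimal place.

72.2

N = 9.
Strictly below 6.1: 6. Equal to 6.1: 1.
PR = (6 + 0.5·1)/9 × 100 = 72.2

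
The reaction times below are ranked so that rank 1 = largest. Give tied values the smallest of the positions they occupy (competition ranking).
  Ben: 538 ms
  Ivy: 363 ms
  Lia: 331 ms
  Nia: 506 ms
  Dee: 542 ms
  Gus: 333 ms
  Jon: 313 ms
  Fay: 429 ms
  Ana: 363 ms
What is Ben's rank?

Sorted (descending): 542, 538, 506, 429, 363, 363, 333, 331, 313
The 2 values of 363 occupy positions 5–6 → each gets rank 5.
Ben has value 538 ms → rank 2.

2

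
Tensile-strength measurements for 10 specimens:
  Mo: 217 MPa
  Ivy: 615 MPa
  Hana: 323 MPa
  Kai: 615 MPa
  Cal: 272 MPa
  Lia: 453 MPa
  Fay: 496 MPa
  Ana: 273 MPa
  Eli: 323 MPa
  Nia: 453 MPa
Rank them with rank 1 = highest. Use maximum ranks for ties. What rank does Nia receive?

Sorted (descending): 615, 615, 496, 453, 453, 323, 323, 273, 272, 217
The 2 values of 615 occupy positions 1–2 → each gets rank 2.
The 2 values of 453 occupy positions 4–5 → each gets rank 5.
The 2 values of 323 occupy positions 6–7 → each gets rank 7.
Nia has value 453 MPa → rank 5.

5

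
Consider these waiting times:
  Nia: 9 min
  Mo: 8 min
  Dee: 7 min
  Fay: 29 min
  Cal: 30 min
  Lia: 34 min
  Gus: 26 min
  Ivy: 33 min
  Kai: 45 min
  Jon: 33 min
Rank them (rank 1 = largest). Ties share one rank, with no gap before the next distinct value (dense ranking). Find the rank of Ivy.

3

Sorted (descending): 45, 34, 33, 33, 30, 29, 26, 9, 8, 7
The 2 values of 33 share dense rank 3.
Remaining distinct values take the next consecutive integers.
Ivy has value 33 min → rank 3.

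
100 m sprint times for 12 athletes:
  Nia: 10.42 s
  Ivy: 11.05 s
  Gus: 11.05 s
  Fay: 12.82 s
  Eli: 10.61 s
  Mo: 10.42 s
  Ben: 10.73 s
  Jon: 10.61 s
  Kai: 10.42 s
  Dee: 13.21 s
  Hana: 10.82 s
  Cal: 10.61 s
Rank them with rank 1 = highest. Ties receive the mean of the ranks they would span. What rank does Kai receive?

Sorted (descending): 13.21, 12.82, 11.05, 11.05, 10.82, 10.73, 10.61, 10.61, 10.61, 10.42, 10.42, 10.42
The 2 values of 11.05 occupy positions 3–4 → average rank (3+4)/2 = 3.5.
The 3 values of 10.61 occupy positions 7–9 → average rank 8.
The 3 values of 10.42 occupy positions 10–12 → average rank 11.
Kai has value 10.42 s → rank 11.

11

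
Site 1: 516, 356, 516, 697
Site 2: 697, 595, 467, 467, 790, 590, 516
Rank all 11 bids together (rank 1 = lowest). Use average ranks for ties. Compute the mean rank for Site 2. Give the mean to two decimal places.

6.50

Sorted (ascending): 356, 467, 467, 516, 516, 516, 590, 595, 697, 697, 790
The 2 values of 467 occupy positions 2–3 → average rank (2+3)/2 = 2.5.
The 3 values of 516 occupy positions 4–6 → average rank 5.
The 2 values of 697 occupy positions 9–10 → average rank (9+10)/2 = 9.5.
Site 2 values → pooled ranks: 697→9.5, 595→8, 467→2.5, 467→2.5, 790→11, 590→7, 516→5
Mean rank = (9.5 + 8 + 2.5 + 2.5 + 11 + 7 + 5) / 7 = 6.50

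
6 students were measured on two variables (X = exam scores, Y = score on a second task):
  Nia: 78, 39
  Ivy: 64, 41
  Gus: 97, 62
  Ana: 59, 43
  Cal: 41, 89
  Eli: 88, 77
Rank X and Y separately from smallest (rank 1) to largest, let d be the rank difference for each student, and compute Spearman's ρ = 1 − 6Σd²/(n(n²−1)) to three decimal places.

Ranks of variable 1: 4, 3, 6, 2, 1, 5
Ranks of variable 2: 1, 2, 4, 3, 6, 5
d = r₁ − r₂: 3, 1, 2, -1, -5, 0
d²: 9, 1, 4, 1, 25, 0; Σd² = 40
ρ = 1 − 6·40/(6·35) = 1 − 240/210 = -0.143

-0.143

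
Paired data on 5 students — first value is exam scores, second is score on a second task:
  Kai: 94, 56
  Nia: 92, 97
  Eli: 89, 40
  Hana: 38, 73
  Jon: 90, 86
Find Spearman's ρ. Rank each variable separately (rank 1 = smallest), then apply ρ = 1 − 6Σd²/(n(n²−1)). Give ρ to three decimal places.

Ranks of variable 1: 5, 4, 2, 1, 3
Ranks of variable 2: 2, 5, 1, 3, 4
d = r₁ − r₂: 3, -1, 1, -2, -1
d²: 9, 1, 1, 4, 1; Σd² = 16
ρ = 1 − 6·16/(5·24) = 1 − 96/120 = 0.200

0.200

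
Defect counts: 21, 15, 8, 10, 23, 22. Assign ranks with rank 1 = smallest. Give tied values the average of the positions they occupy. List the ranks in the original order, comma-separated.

4, 3, 1, 2, 6, 5

Sorted (ascending): 8, 10, 15, 21, 22, 23
No ties — each value takes its position as its rank.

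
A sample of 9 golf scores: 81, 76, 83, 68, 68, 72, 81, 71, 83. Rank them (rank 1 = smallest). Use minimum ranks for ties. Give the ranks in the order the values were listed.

6, 5, 8, 1, 1, 4, 6, 3, 8

Sorted (ascending): 68, 68, 71, 72, 76, 81, 81, 83, 83
The 2 values of 68 occupy positions 1–2 → each gets rank 1.
The 2 values of 81 occupy positions 6–7 → each gets rank 6.
The 2 values of 83 occupy positions 8–9 → each gets rank 8.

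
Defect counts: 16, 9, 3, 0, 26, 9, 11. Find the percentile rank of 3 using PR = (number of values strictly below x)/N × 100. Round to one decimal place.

N = 7.
Strictly below 3: 1. Equal to 3: 1.
PR = 1/7 × 100 = 14.3

14.3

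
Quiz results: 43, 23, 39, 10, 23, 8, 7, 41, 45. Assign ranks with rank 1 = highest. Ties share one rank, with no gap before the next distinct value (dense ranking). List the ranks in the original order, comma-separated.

Sorted (descending): 45, 43, 41, 39, 23, 23, 10, 8, 7
The 2 values of 23 share dense rank 5.
Remaining distinct values take the next consecutive integers.

2, 5, 4, 6, 5, 7, 8, 3, 1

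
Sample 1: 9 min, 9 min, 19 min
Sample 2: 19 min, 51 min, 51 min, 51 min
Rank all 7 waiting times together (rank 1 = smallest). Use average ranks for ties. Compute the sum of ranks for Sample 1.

6.5

Sorted (ascending): 9, 9, 19, 19, 51, 51, 51
The 2 values of 9 occupy positions 1–2 → average rank (1+2)/2 = 1.5.
The 2 values of 19 occupy positions 3–4 → average rank (3+4)/2 = 3.5.
The 3 values of 51 occupy positions 5–7 → average rank 6.
Sample 1 values → pooled ranks: 9→1.5, 9→1.5, 19→3.5
Rank sum = 1.5 + 1.5 + 3.5 = 6.5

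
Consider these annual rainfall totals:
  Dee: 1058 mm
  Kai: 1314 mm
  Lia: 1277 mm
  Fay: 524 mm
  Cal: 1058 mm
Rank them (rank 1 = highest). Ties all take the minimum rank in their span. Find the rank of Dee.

3

Sorted (descending): 1314, 1277, 1058, 1058, 524
The 2 values of 1058 occupy positions 3–4 → each gets rank 3.
Dee has value 1058 mm → rank 3.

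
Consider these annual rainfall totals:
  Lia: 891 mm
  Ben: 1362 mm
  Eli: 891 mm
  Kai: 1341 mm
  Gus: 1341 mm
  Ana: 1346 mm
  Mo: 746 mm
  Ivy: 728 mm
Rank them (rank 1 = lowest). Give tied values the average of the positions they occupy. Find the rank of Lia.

3.5

Sorted (ascending): 728, 746, 891, 891, 1341, 1341, 1346, 1362
The 2 values of 891 occupy positions 3–4 → average rank (3+4)/2 = 3.5.
The 2 values of 1341 occupy positions 5–6 → average rank (5+6)/2 = 5.5.
Lia has value 891 mm → rank 3.5.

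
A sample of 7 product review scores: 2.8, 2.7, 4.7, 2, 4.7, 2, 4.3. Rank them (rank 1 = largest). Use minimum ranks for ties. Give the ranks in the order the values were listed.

4, 5, 1, 6, 1, 6, 3

Sorted (descending): 4.7, 4.7, 4.3, 2.8, 2.7, 2, 2
The 2 values of 4.7 occupy positions 1–2 → each gets rank 1.
The 2 values of 2 occupy positions 6–7 → each gets rank 6.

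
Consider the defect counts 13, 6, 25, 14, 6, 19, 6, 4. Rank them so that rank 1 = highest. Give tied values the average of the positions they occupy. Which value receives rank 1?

Sorted (descending): 25, 19, 14, 13, 6, 6, 6, 4
The 3 values of 6 occupy positions 5–7 → average rank 6.
Rank 1 → value 25.

25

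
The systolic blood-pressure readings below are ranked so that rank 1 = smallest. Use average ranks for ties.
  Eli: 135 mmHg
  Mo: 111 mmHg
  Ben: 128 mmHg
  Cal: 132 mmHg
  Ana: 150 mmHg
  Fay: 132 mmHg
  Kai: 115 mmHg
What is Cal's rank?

Sorted (ascending): 111, 115, 128, 132, 132, 135, 150
The 2 values of 132 occupy positions 4–5 → average rank (4+5)/2 = 4.5.
Cal has value 132 mmHg → rank 4.5.

4.5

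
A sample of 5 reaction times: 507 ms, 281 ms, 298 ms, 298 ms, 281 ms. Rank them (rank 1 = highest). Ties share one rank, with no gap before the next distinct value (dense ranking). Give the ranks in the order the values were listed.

Sorted (descending): 507, 298, 298, 281, 281
The 2 values of 298 share dense rank 2.
The 2 values of 281 share dense rank 3.
Remaining distinct values take the next consecutive integers.

1, 3, 2, 2, 3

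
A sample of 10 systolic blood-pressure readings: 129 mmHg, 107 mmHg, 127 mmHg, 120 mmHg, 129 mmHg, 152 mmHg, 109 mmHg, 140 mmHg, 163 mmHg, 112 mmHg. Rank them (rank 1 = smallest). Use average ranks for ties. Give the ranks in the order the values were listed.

6.5, 1, 5, 4, 6.5, 9, 2, 8, 10, 3

Sorted (ascending): 107, 109, 112, 120, 127, 129, 129, 140, 152, 163
The 2 values of 129 occupy positions 6–7 → average rank (6+7)/2 = 6.5.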